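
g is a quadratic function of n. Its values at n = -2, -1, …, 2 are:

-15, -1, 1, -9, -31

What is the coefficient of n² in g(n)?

First differences: 14, 2, -10, -22. Second differences: -12, -12, -12.
Level-2 differences are constant, so g has degree 2.
Fitting a degree-2 polynomial gives g(n) = -6n² - 4n + 1.
The coefficient of n² is -6.

-6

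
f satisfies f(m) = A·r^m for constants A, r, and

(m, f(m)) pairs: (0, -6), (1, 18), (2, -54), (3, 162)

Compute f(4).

-486

Consecutive ratio: 18/(-6) = -3, and -54/18 = -3, so r = -3.
Then A·(-3)^0 = -6 gives A = -6, and f(m) = -6·(-3)^m.
f(4) = -6·(-3)^4 = -486.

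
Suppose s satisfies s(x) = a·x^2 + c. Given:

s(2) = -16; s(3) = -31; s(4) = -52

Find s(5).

From s(2) = -16 and s(3) = -31: 4a + c = -16 and 9a + c = -31.
Subtracting: 5a = -15, so a = -3; then c = -16 − (-3)·4 = -4.
So s(x) = -3x² − 4, and s(5) = -79.

-79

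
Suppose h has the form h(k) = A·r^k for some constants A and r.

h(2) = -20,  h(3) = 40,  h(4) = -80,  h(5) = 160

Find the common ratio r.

Consecutive ratio: 40/(-20) = -2, and -80/40 = -2, so r = -2.
Then A·(-2)^2 = -20 gives A = -5, and h(k) = -5·(-2)^k.

-2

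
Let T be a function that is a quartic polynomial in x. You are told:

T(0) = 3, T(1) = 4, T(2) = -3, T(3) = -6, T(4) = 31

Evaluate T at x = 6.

489

Write T(x) = ax^4 + bx³ + cx² + dx + e; the 5 given values yield a linear system in the 5 coefficients.
Solving, T(x) = x^4 - 4x³ + x² + 3x + 3.
Then T(6) = 489.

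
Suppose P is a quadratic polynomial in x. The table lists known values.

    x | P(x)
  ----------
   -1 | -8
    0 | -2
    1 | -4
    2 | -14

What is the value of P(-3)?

First differences: 6, -2, -10. Second differences: -8, -8.
Level-2 differences are constant, so P has degree 2.
Fitting a degree-2 polynomial gives P(x) = -4x² + 2x - 2.
Then P(-3) = -44.

-44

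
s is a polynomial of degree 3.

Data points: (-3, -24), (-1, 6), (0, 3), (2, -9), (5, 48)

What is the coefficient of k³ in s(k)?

1

Write s(k) = ak³ + bk² + ck + d; the 5 given values yield a linear system in the 4 coefficients.
Solving, s(k) = k³ - 2k² - 6k + 3.
The coefficient of k³ is 1.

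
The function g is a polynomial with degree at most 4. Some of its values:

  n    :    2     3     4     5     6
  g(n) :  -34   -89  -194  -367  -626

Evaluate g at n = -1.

11

First differences: -55, -105, -173, -259. Second differences: -50, -68, -86. Third differences: -18, -18.
Level-3 differences are constant, so g has degree 3.
Fitting a degree-3 polynomial gives g(n) = -3n³ + 2n² - 8n - 2.
Then g(-1) = 11.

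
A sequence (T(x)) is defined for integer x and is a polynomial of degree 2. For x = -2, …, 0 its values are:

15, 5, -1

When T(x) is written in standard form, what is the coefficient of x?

-4

Write T(x) = ax² + bx + c; the 3 given values yield a linear system in the 3 coefficients.
Solving, T(x) = 2x² - 4x - 1.
The coefficient of x is -4.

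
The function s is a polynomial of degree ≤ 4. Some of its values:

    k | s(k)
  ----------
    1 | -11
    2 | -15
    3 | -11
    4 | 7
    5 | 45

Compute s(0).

Write s(k) = ak^4 + bk³ + ck² + dk + e; the 5 given values yield a linear system in the 5 coefficients.
Solving, the leading coefficient vanishes, and s(k) = k³ - 2k² - 5k - 5.
Then s(0) = -5.

-5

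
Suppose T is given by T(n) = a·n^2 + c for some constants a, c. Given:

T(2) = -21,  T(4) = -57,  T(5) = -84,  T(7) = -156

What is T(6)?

From T(2) = -21 and T(4) = -57: 4a + c = -21 and 16a + c = -57.
Subtracting: 12a = -36, so a = -3; then c = -21 − (-3)·4 = -9.
So T(n) = -3n² − 9, and T(6) = -117.

-117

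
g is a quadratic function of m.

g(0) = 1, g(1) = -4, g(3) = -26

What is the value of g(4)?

Write g(m) = am² + bm + c; the 3 given values yield a linear system in the 3 coefficients.
Solving, g(m) = -2m² - 3m + 1.
Then g(4) = -43.

-43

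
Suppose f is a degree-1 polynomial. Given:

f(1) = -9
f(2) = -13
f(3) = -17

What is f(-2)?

First differences: -4, -4.
Level-1 differences are constant, so f has degree 1.
Fitting a degree-1 polynomial gives f(n) = -4n - 5.
Then f(-2) = 3.

3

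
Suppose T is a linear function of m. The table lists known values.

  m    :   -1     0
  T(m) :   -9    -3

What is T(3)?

Write T(m) = am + b; the 2 given values yield a linear system in the 2 coefficients.
Solving, T(m) = 6m - 3.
Then T(3) = 15.

15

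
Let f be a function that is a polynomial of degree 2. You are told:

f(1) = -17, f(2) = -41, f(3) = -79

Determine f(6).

Write f(m) = am² + bm + c; the 3 given values yield a linear system in the 3 coefficients.
Solving, f(m) = -7m² - 3m - 7.
Then f(6) = -277.

-277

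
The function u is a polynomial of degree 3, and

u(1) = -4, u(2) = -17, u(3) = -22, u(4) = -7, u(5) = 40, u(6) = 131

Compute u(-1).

Write u(x) = ax³ + bx² + cx + d; the 6 given values yield a linear system in the 4 coefficients.
Solving, u(x) = 2x³ - 8x² - 3x + 5.
Then u(-1) = -2.

-2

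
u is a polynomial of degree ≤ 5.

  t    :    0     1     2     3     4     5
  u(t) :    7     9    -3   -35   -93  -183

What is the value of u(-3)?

-23

Write u(t) = at^5 + bt^4 + ct³ + dt² + et + p; the 6 given values yield a linear system in the 6 coefficients.
Solving, the top 2 coefficients vanish, and u(t) = -t³ - 4t² + 7t + 7.
Then u(-3) = -23.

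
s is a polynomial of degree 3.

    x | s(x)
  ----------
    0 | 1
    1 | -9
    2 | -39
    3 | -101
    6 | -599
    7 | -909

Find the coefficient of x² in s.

-4

Write s(x) = ax³ + bx² + cx + d; the 6 given values yield a linear system in the 4 coefficients.
Solving, s(x) = -2x³ - 4x² - 4x + 1.
The coefficient of x² is -4.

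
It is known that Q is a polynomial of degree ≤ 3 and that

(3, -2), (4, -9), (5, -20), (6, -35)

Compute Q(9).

-104

First differences: -7, -11, -15. Second differences: -4, -4.
Level-2 differences are constant, so Q has degree 2.
Fitting a degree-2 polynomial gives Q(n) = -2n² + 7n - 5.
Then Q(9) = -104.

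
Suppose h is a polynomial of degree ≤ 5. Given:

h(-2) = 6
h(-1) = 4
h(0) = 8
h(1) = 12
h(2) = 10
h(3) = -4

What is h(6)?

-178

First differences: -2, 4, 4, -2, -14. Second differences: 6, 0, -6, -12. Third differences: -6, -6, -6.
Level-3 differences are constant, so h has degree 3.
Fitting a degree-3 polynomial gives h(m) = -m³ + 5m + 8.
Then h(6) = -178.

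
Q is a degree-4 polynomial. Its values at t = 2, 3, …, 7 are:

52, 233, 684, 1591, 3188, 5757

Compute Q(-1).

-11

First differences: 181, 451, 907, 1597, 2569. Second differences: 270, 456, 690, 972. Third differences: 186, 234, 282. Fourth differences: 48, 48.
Level-4 differences are constant, so Q has degree 4.
Fitting a degree-4 polynomial gives Q(t) = 2t^4 + 3t³ - 2t² + 4t - 4.
Then Q(-1) = -11.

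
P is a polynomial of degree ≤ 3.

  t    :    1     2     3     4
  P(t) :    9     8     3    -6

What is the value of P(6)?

-36

Write P(t) = at³ + bt² + ct + d; the 4 given values yield a linear system in the 4 coefficients.
Solving, the leading coefficient vanishes, and P(t) = -2t² + 5t + 6.
Then P(6) = -36.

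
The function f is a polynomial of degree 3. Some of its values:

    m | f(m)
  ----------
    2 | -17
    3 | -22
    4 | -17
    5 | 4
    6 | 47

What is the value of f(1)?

First differences: -5, 5, 21, 43. Second differences: 10, 16, 22. Third differences: 6, 6.
Level-3 differences are constant, so f has degree 3.
Fitting a degree-3 polynomial gives f(m) = m³ - 4m² - 4m - 1.
Then f(1) = -8.

-8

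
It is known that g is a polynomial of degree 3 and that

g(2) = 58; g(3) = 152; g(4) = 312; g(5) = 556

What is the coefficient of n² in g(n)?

6

Write g(n) = an³ + bn² + cn + d; the 4 given values yield a linear system in the 4 coefficients.
Solving, g(n) = 3n³ + 6n² + 7n - 4.
The coefficient of n² is 6.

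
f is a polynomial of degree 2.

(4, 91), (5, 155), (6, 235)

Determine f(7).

Write f(k) = ak² + bk + c; the 3 given values yield a linear system in the 3 coefficients.
Solving, f(k) = 8k² - 8k - 5.
Then f(7) = 331.

331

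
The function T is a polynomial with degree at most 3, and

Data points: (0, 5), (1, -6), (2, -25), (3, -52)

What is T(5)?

-130

First differences: -11, -19, -27. Second differences: -8, -8.
Level-2 differences are constant, so T has degree 2.
Fitting a degree-2 polynomial gives T(t) = -4t² - 7t + 5.
Then T(5) = -130.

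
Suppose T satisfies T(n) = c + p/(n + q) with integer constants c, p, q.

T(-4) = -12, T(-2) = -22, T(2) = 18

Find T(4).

8

(T(n) − c)(n + q) = p for each data point; the three points give a linear system in c and q, then p follows.
Solving: c = -2, q = 0, p = 40, so T(n) = -2 + 40/(n + 0).
Then T(4) = -2 + 40/4 = 8.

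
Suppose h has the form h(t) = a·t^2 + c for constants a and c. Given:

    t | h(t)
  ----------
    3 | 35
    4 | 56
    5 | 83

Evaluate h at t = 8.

200

From h(3) = 35 and h(4) = 56: 9a + c = 35 and 16a + c = 56.
Subtracting: 7a = 21, so a = 3; then c = 35 − 3·9 = 8.
So h(t) = 3t² + 8, and h(8) = 200.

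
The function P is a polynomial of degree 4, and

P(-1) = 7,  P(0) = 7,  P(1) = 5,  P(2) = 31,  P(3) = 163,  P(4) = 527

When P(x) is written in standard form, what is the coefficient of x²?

First differences: 0, -2, 26, 132, 364. Second differences: -2, 28, 106, 232. Third differences: 30, 78, 126. Fourth differences: 48, 48.
Level-4 differences are constant, so P has degree 4.
Fitting a degree-4 polynomial gives P(x) = 2x^4 + x³ - 3x² - 2x + 7.
The coefficient of x² is -3.

-3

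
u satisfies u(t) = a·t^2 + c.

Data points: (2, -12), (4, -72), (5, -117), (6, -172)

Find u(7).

-237

From u(2) = -12 and u(4) = -72: 4a + c = -12 and 16a + c = -72.
Subtracting: 12a = -60, so a = -5; then c = -12 − (-5)·4 = 8.
So u(t) = -5t² + 8, and u(7) = -237.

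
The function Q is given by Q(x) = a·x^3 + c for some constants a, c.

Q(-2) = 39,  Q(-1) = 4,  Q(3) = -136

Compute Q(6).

-1081

From Q(-2) = 39 and Q(-1) = 4: -8a + c = 39 and -1a + c = 4.
Subtracting: 7a = -35, so a = -5; then c = 39 − (-5)·(-8) = -1.
So Q(x) = -5x³ − 1, and Q(6) = -1081.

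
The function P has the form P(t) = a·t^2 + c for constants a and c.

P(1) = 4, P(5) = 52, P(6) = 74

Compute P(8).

130

From P(1) = 4 and P(5) = 52: 1a + c = 4 and 25a + c = 52.
Subtracting: 24a = 48, so a = 2; then c = 4 − 2·1 = 2.
So P(t) = 2t² + 2, and P(8) = 130.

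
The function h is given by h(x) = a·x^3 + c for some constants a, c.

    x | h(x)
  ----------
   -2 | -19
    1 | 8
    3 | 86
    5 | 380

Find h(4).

197

From h(-2) = -19 and h(1) = 8: -8a + c = -19 and 1a + c = 8.
Subtracting: 9a = 27, so a = 3; then c = -19 − 3·(-8) = 5.
So h(x) = 3x³ + 5, and h(4) = 197.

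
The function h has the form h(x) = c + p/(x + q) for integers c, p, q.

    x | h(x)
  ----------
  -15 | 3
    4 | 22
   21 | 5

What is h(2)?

-14

(h(x) − c)(x + q) = p for each data point; the three points give a linear system in c and q, then p follows.
Solving: c = 4, q = -3, p = 18, so h(x) = 4 + 18/(x − 3).
Then h(2) = 4 + 18/(-1) = -14.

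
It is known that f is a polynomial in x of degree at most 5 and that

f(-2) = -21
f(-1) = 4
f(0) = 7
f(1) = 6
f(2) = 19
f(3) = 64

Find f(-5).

-408

Write f(x) = ax^5 + bx^4 + cx³ + dx² + ex + p; the 6 given values yield a linear system in the 6 coefficients.
Solving, the top 2 coefficients vanish, and f(x) = 3x³ - 2x² - 2x + 7.
Then f(-5) = -408.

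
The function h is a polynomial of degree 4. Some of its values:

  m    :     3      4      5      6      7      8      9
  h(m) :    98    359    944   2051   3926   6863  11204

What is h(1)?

Write h(m) = am^4 + bm³ + cm² + dm + e; the 7 given values yield a linear system in the 5 coefficients.
Solving, h(m) = 2m^4 - 3m³ + 4m² - 6m - 1.
Then h(1) = -4.

-4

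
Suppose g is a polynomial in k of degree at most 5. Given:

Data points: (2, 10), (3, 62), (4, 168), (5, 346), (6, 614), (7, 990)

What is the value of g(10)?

2946

Write g(k) = ak^5 + bk^4 + ck³ + dk² + ek + p; the 6 given values yield a linear system in the 6 coefficients.
Solving, the top 2 coefficients vanish, and g(k) = 3k³ - 5k - 4.
Then g(10) = 2946.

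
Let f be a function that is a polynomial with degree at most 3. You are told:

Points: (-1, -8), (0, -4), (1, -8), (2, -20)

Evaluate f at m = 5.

-104

First differences: 4, -4, -12. Second differences: -8, -8.
Level-2 differences are constant, so f has degree 2.
Fitting a degree-2 polynomial gives f(m) = -4m² - 4.
Then f(5) = -104.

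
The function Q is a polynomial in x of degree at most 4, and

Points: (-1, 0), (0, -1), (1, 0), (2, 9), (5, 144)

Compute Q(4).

Write Q(x) = ax^4 + bx³ + cx² + dx + e; the 5 given values yield a linear system in the 5 coefficients.
Solving, the leading coefficient vanishes, and Q(x) = x³ + x² - x - 1.
Then Q(4) = 75.

75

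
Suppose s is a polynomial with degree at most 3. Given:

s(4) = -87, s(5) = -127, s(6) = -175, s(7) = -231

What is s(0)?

-7

Write s(m) = am³ + bm² + cm + d; the 4 given values yield a linear system in the 4 coefficients.
Solving, the leading coefficient vanishes, and s(m) = -4m² - 4m - 7.
The constant term is s(0) = -7.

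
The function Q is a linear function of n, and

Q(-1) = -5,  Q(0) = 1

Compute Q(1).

Write Q(n) = an + b; the 2 given values yield a linear system in the 2 coefficients.
Solving, Q(n) = 6n + 1.
Then Q(1) = 7.

7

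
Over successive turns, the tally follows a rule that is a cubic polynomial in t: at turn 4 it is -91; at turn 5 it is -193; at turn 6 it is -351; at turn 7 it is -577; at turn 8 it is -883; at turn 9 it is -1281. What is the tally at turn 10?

-1783

Write the value at t as f(t).
Write f(t) = at³ + bt² + ct + d; the 6 given values yield a linear system in the 4 coefficients.
Solving, f(t) = -2t³ + 2t² + 2t - 3.
Then f(10) = -1783.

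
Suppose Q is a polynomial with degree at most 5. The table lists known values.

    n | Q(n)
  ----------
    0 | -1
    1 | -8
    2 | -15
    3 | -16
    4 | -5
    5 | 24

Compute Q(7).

160

First differences: -7, -7, -1, 11, 29. Second differences: 0, 6, 12, 18. Third differences: 6, 6, 6.
Level-3 differences are constant, so Q has degree 3.
Fitting a degree-3 polynomial gives Q(n) = n³ - 3n² - 5n - 1.
Then Q(7) = 160.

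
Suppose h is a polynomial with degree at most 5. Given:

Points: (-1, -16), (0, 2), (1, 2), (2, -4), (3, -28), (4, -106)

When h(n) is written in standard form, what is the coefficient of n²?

Write h(n) = an^5 + bn^4 + cn³ + dn² + en + p; the 6 given values yield a linear system in the 6 coefficients.
Solving, the leading coefficient vanishes, and h(n) = -n^4 + 4n³ - 8n² + 5n + 2.
The coefficient of n² is -8.

-8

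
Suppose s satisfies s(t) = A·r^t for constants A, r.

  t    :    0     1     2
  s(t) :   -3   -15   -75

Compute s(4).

Consecutive ratio: -15/(-3) = 5, and -75/(-15) = 5, so r = 5.
Then A·5^0 = -3 gives A = -3, and s(t) = -3·5^t.
s(4) = -3·5^4 = -1875.

-1875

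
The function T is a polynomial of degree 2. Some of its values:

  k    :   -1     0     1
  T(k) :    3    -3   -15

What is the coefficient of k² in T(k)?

Write T(k) = ak² + bk + c; the 3 given values yield a linear system in the 3 coefficients.
Solving, T(k) = -3k² - 9k - 3.
The coefficient of k² is -3.

-3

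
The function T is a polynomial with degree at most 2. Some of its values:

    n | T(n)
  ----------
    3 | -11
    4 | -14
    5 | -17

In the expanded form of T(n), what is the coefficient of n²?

0

First differences: -3, -3.
Level-1 differences are constant, so T has degree 1.
Fitting a degree-1 polynomial gives T(n) = -3n - 2.
The coefficient of n² is 0.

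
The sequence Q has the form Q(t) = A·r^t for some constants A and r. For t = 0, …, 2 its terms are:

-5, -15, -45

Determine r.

Consecutive ratio: -15/(-5) = 3, and -45/(-15) = 3, so r = 3.
Then A·3^0 = -5 gives A = -5, and Q(t) = -5·3^t.

3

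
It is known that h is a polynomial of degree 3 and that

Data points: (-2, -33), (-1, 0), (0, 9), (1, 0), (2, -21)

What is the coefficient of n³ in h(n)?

1

First differences: 33, 9, -9, -21. Second differences: -24, -18, -12. Third differences: 6, 6.
Level-3 differences are constant, so h has degree 3.
Fitting a degree-3 polynomial gives h(n) = n³ - 9n² - n + 9.
The coefficient of n³ is 1.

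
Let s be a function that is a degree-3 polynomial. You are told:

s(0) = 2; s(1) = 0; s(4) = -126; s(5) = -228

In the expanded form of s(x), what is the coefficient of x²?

Write s(x) = ax³ + bx² + cx + d; the 4 given values yield a linear system in the 4 coefficients.
Solving, s(x) = -x³ - 5x² + 4x + 2.
The coefficient of x² is -5.

-5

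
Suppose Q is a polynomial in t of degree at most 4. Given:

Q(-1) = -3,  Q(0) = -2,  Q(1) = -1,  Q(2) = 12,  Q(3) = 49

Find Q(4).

122

First differences: 1, 1, 13, 37. Second differences: 0, 12, 24. Third differences: 12, 12.
Level-3 differences are constant, so Q has degree 3.
Extending the table by one column gives the next first difference 73, so Q(4) = 49 + 73 = 122.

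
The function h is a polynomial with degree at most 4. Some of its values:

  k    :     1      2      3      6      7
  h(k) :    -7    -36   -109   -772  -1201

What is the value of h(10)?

Write h(k) = ak^4 + bk³ + ck² + dk + e; the 5 given values yield a linear system in the 5 coefficients.
Solving, the leading coefficient vanishes, and h(k) = -3k³ - 4k² + 4k - 4.
Then h(10) = -3364.

-3364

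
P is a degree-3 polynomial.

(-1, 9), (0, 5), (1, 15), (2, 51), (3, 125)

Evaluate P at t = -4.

First differences: -4, 10, 36, 74. Second differences: 14, 26, 38. Third differences: 12, 12.
Level-3 differences are constant, so P has degree 3.
Fitting a degree-3 polynomial gives P(t) = 2t³ + 7t² + t + 5.
Then P(-4) = -15.

-15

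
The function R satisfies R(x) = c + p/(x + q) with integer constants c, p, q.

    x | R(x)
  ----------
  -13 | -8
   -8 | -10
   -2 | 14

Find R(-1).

4

(R(x) − c)(x + q) = p for each data point; the three points give a linear system in c and q, then p follows.
Solving: c = -6, q = 3, p = 20, so R(x) = -6 + 20/(x + 3).
Then R(-1) = -6 + 20/2 = 4.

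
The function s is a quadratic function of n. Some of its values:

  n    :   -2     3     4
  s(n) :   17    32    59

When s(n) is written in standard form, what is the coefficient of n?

-1

Write s(n) = an² + bn + c; the 3 given values yield a linear system in the 3 coefficients.
Solving, s(n) = 4n² - n - 1.
The coefficient of n is -1.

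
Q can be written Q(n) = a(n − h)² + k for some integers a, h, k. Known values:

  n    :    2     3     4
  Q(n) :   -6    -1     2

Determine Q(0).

-22

First differences 5, 3; second difference -2 = 2a, so a = -1.
Expanding, the n-coefficient is −2ah = 2h; matching it to the data gives h = 5, and then k = 3.
So Q(n) = -1(n − 5)² + 3.
Q(0) = -1·(-5)² + 3 = -22.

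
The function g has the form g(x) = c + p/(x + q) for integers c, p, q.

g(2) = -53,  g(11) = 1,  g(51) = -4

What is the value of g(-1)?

-17

(g(x) − c)(x + q) = p for each data point; the three points give a linear system in c and q, then p follows.
Solving: c = -5, q = -3, p = 48, so g(x) = -5 + 48/(x − 3).
Then g(-1) = -5 + 48/(-4) = -17.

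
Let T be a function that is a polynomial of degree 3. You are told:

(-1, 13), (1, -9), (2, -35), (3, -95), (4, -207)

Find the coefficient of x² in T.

Write T(x) = ax³ + bx² + cx + d; the 5 given values yield a linear system in the 4 coefficients.
Solving, T(x) = -3x³ + x² - 8x + 1.
The coefficient of x² is 1.

1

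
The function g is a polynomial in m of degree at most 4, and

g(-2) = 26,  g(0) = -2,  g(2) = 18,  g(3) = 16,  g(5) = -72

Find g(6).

-182

Write g(m) = am^4 + bm³ + cm² + dm + e; the 5 given values yield a linear system in the 5 coefficients.
Solving, the leading coefficient vanishes, and g(m) = -2m³ + 6m² + 6m - 2.
Then g(6) = -182.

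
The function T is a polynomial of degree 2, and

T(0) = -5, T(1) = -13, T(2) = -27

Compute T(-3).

Write T(n) = an² + bn + c; the 3 given values yield a linear system in the 3 coefficients.
Solving, T(n) = -3n² - 5n - 5.
Then T(-3) = -17.

-17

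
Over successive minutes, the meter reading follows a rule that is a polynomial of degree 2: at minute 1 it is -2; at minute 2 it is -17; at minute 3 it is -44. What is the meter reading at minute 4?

-83

Write the value at k as Q(k).
Write Q(k) = ak² + bk + c; the 3 given values yield a linear system in the 3 coefficients.
Solving, Q(k) = -6k² + 3k + 1.
Then Q(4) = -83.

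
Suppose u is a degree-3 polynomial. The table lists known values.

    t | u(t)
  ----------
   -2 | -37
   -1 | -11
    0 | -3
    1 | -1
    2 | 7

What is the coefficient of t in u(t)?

First differences: 26, 8, 2, 8. Second differences: -18, -6, 6. Third differences: 12, 12.
Level-3 differences are constant, so u has degree 3.
Fitting a degree-3 polynomial gives u(t) = 2t³ - 3t² + 3t - 3.
The coefficient of t is 3.

3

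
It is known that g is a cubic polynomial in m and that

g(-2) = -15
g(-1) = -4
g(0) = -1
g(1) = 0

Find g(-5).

Write g(m) = am³ + bm² + cm + d; the 4 given values yield a linear system in the 4 coefficients.
Solving, g(m) = m³ - m² + m - 1.
Then g(-5) = -156.

-156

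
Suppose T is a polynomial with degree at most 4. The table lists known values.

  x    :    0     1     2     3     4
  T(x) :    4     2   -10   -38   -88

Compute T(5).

-166

First differences: -2, -12, -28, -50. Second differences: -10, -16, -22. Third differences: -6, -6.
Level-3 differences are constant, so T has degree 3.
Fitting a degree-3 polynomial gives T(x) = -x³ - 2x² + x + 4.
Then T(5) = -166.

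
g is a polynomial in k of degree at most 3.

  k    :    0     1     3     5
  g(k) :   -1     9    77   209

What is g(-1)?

5

Write g(k) = ak³ + bk² + ck + d; the 4 given values yield a linear system in the 4 coefficients.
Solving, the leading coefficient vanishes, and g(k) = 8k² + 2k - 1.
Then g(-1) = 5.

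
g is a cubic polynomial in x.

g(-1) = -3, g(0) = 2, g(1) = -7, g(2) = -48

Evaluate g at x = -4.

Write g(x) = ax³ + bx² + cx + d; the 4 given values yield a linear system in the 4 coefficients.
Solving, g(x) = -3x³ - 7x² + x + 2.
Then g(-4) = 78.

78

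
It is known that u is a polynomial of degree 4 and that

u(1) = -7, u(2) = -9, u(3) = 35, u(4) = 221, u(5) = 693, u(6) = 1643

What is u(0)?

First differences: -2, 44, 186, 472, 950. Second differences: 46, 142, 286, 478. Third differences: 96, 144, 192. Fourth differences: 48, 48.
Level-4 differences are constant, so u has degree 4.
Fitting a degree-4 polynomial gives u(k) = 2k^4 - 4k³ - 3k² + 5k - 7.
The constant term is u(0) = -7.

-7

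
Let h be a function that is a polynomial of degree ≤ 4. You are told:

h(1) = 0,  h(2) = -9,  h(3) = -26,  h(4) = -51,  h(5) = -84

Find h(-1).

-6

First differences: -9, -17, -25, -33. Second differences: -8, -8, -8.
Level-2 differences are constant, so h has degree 2.
Fitting a degree-2 polynomial gives h(m) = -4m² + 3m + 1.
Then h(-1) = -6.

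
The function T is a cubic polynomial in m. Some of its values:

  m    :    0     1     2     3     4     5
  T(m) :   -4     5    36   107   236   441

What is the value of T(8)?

1692

First differences: 9, 31, 71, 129, 205. Second differences: 22, 40, 58, 76. Third differences: 18, 18, 18.
Level-3 differences are constant, so T has degree 3.
Fitting a degree-3 polynomial gives T(m) = 3m³ + 2m² + 4m - 4.
Then T(8) = 1692.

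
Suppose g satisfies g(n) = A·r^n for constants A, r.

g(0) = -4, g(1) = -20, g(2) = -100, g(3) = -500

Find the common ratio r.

Consecutive ratio: -20/(-4) = 5, and -100/(-20) = 5, so r = 5.
Then A·5^0 = -4 gives A = -4, and g(n) = -4·5^n.

5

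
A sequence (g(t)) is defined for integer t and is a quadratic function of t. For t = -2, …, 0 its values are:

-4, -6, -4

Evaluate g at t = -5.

26

Write g(t) = at² + bt + c; the 3 given values yield a linear system in the 3 coefficients.
Solving, g(t) = 2t² + 4t - 4.
Then g(-5) = 26.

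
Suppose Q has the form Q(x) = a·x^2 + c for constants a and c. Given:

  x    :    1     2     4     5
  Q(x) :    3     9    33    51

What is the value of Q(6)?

73

From Q(1) = 3 and Q(2) = 9: 1a + c = 3 and 4a + c = 9.
Subtracting: 3a = 6, so a = 2; then c = 3 − 2·1 = 1.
So Q(x) = 2x² + 1, and Q(6) = 73.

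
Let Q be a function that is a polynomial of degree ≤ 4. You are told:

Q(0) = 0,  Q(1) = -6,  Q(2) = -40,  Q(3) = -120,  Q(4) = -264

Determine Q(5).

-490

First differences: -6, -34, -80, -144. Second differences: -28, -46, -64. Third differences: -18, -18.
Level-3 differences are constant, so Q has degree 3.
Fitting a degree-3 polynomial gives Q(t) = -3t³ - 5t² + 2t.
Then Q(5) = -490.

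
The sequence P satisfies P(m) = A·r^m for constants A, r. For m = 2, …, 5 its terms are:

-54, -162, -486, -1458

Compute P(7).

Consecutive ratio: -162/(-54) = 3, and -486/(-162) = 3, so r = 3.
Then A·3^2 = -54 gives A = -6, and P(m) = -6·3^m.
P(7) = -6·3^7 = -13122.

-13122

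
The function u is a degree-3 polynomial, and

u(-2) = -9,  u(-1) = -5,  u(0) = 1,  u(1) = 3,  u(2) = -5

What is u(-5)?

First differences: 4, 6, 2, -8. Second differences: 2, -4, -10. Third differences: -6, -6.
Level-3 differences are constant, so u has degree 3.
Fitting a degree-3 polynomial gives u(n) = -n³ - 2n² + 5n + 1.
Then u(-5) = 51.

51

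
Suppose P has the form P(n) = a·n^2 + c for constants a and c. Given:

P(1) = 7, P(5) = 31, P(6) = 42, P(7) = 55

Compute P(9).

87

From P(1) = 7 and P(5) = 31: 1a + c = 7 and 25a + c = 31.
Subtracting: 24a = 24, so a = 1; then c = 7 − 1·1 = 6.
So P(n) = 1n² + 6, and P(9) = 87.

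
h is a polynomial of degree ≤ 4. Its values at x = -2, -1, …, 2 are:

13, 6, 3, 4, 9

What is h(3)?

First differences: -7, -3, 1, 5. Second differences: 4, 4, 4.
Level-2 differences are constant, so h has degree 2.
Extending the table by one column gives the next first difference 9, so h(3) = 9 + 9 = 18.

18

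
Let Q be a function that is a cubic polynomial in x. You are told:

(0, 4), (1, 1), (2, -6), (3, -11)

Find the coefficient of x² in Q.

Write Q(x) = ax³ + bx² + cx + d; the 4 given values yield a linear system in the 4 coefficients.
Solving, Q(x) = x³ - 5x² + x + 4.
The coefficient of x² is -5.

-5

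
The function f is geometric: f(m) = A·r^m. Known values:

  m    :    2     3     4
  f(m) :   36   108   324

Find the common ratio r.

3

Consecutive ratio: 108/36 = 3, and 324/108 = 3, so r = 3.
Then A·3^2 = 36 gives A = 4, and f(m) = 4·3^m.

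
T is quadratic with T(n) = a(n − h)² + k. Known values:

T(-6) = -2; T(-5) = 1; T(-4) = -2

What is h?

First differences 3, -3; second difference -6 = 2a, so a = -3.
Expanding, the n-coefficient is −2ah = 6h; matching it to the data gives h = -5, and then k = 1.
So T(n) = -3(n + 5)² + 1.
Hence h = -5.

-5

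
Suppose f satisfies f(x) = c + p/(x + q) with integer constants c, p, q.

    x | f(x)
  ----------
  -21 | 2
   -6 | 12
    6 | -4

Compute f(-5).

(f(x) − c)(x + q) = p for each data point; the three points give a linear system in c and q, then p follows.
Solving: c = 0, q = 3, p = -36, so f(x) = -36/(x + 3).
Then f(-5) = 0 − 36/(-2) = 18.

18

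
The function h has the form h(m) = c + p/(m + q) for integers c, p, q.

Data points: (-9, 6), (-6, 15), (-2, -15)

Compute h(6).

-3

(h(m) − c)(m + q) = p for each data point; the three points give a linear system in c and q, then p follows.
Solving: c = 0, q = 4, p = -30, so h(m) = -30/(m + 4).
Then h(6) = 0 − 30/10 = -3.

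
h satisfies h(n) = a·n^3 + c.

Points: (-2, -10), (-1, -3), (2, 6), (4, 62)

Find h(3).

25

From h(-2) = -10 and h(-1) = -3: -8a + c = -10 and -1a + c = -3.
Subtracting: 7a = 7, so a = 1; then c = -10 − 1·(-8) = -2.
So h(n) = 1n³ − 2, and h(3) = 25.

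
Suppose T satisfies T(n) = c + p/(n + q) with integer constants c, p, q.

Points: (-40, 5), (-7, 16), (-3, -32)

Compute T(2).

-2

(T(n) − c)(n + q) = p for each data point; the three points give a linear system in c and q, then p follows.
Solving: c = 4, q = 4, p = -36, so T(n) = 4 − 36/(n + 4).
Then T(2) = 4 − 36/6 = -2.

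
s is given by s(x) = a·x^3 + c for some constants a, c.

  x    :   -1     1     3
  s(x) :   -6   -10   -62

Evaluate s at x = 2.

From s(-1) = -6 and s(1) = -10: -1a + c = -6 and 1a + c = -10.
Subtracting: 2a = -4, so a = -2; then c = -6 − (-2)·(-1) = -8.
So s(x) = -2x³ − 8, and s(2) = -24.

-24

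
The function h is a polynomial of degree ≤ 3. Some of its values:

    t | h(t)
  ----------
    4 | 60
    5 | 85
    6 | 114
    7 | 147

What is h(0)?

0

First differences: 25, 29, 33. Second differences: 4, 4.
Level-2 differences are constant, so h has degree 2.
Fitting a degree-2 polynomial gives h(t) = 2t² + 7t.
The constant term is h(0) = 0.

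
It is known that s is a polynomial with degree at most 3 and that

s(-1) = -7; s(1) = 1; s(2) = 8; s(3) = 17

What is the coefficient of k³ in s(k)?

Write s(k) = ak³ + bk² + ck + d; the 4 given values yield a linear system in the 4 coefficients.
Solving, the leading coefficient vanishes, and s(k) = k² + 4k - 4.
The coefficient of k³ is 0.

0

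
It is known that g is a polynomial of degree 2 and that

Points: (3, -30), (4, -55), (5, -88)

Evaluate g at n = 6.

Write g(n) = an² + bn + c; the 3 given values yield a linear system in the 3 coefficients.
Solving, g(n) = -4n² + 3n - 3.
Then g(6) = -129.

-129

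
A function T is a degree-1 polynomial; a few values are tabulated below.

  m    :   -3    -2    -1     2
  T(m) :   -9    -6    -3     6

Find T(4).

12

Write T(m) = am + b; the 4 given values yield a linear system in the 2 coefficients.
Solving, T(m) = 3m.
Then T(4) = 12.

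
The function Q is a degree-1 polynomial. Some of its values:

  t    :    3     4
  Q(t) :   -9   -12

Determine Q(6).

Write Q(t) = at + b; the 2 given values yield a linear system in the 2 coefficients.
Solving, Q(t) = -3t.
Then Q(6) = -18.

-18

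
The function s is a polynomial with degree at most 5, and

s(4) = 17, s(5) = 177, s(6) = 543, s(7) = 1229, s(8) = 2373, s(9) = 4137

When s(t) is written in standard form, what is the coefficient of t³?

First differences: 160, 366, 686, 1144, 1764. Second differences: 206, 320, 458, 620. Third differences: 114, 138, 162. Fourth differences: 24, 24.
Level-4 differences are constant, so s has degree 4.
Fitting a degree-4 polynomial gives s(t) = t^4 - 3t³ - 3t² + t - 3.
The coefficient of t³ is -3.

-3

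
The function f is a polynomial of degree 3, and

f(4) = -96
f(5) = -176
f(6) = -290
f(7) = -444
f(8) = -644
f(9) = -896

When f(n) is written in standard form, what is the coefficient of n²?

First differences: -80, -114, -154, -200, -252. Second differences: -34, -40, -46, -52. Third differences: -6, -6, -6.
Level-3 differences are constant, so f has degree 3.
Fitting a degree-3 polynomial gives f(n) = -n³ - 2n² - n + 4.
The coefficient of n² is -2.

-2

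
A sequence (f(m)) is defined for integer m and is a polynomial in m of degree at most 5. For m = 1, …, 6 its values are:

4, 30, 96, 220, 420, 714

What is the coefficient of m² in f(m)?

2

Write f(m) = am^5 + bm^4 + cm³ + dm² + em + p; the 6 given values yield a linear system in the 6 coefficients.
Solving, the top 2 coefficients vanish, and f(m) = 3m³ + 2m² - m.
The coefficient of m² is 2.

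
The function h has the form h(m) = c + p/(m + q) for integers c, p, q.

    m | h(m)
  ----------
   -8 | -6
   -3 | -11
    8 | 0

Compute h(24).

(h(m) − c)(m + q) = p for each data point; the three points give a linear system in c and q, then p follows.
Solving: c = -3, q = 0, p = 24, so h(m) = -3 + 24/(m + 0).
Then h(24) = -3 + 24/24 = -2.

-2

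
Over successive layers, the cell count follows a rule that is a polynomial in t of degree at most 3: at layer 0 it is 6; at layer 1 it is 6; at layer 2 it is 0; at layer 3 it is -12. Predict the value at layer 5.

-54

Write the value at t as Q(t).
First differences: 0, -6, -12. Second differences: -6, -6.
Level-2 differences are constant, so Q has degree 2.
Fitting a degree-2 polynomial gives Q(t) = -3t² + 3t + 6.
Then Q(5) = -54.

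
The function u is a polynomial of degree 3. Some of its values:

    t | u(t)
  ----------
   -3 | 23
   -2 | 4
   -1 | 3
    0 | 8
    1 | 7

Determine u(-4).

72

Write u(t) = at³ + bt² + ct + d; the 5 given values yield a linear system in the 4 coefficients.
Solving, u(t) = -2t³ - 3t² + 4t + 8.
Then u(-4) = 72.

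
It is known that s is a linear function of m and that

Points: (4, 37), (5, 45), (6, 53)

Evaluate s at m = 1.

13

First differences: 8, 8.
Level-1 differences are constant, so s has degree 1.
Fitting a degree-1 polynomial gives s(m) = 8m + 5.
Then s(1) = 13.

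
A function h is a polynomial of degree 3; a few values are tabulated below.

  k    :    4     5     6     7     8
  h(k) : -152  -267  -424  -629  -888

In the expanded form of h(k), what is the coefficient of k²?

Write h(k) = ak³ + bk² + ck + d; the 5 given values yield a linear system in the 4 coefficients.
Solving, h(k) = -k³ - 6k² + 8.
The coefficient of k² is -6.

-6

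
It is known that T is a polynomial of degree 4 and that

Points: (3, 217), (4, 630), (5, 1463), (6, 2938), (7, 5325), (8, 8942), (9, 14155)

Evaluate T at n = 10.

Write T(n) = an^4 + bn³ + cn² + dn + e; the 7 given values yield a linear system in the 5 coefficients.
Solving, T(n) = 2n^4 + n³ + 4n² - 2n - 2.
Then T(10) = 21378.

21378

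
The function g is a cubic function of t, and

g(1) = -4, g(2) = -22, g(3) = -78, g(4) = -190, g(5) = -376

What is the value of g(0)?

First differences: -18, -56, -112, -186. Second differences: -38, -56, -74. Third differences: -18, -18.
Level-3 differences are constant, so g has degree 3.
Fitting a degree-3 polynomial gives g(t) = -3t³ - t² + 6t - 6.
Then g(0) = -6.

-6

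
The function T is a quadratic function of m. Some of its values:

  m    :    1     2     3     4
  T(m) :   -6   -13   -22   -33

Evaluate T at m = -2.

First differences: -7, -9, -11. Second differences: -2, -2.
Level-2 differences are constant, so T has degree 2.
Fitting a degree-2 polynomial gives T(m) = -m² - 4m - 1.
Then T(-2) = 3.

3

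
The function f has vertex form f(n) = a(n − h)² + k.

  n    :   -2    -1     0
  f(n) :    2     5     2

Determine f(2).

-22

First differences 3, -3; second difference -6 = 2a, so a = -3.
Expanding, the n-coefficient is −2ah = 6h; matching it to the data gives h = -1, and then k = 5.
So f(n) = -3(n + 1)² + 5.
f(2) = -3·3² + 5 = -22.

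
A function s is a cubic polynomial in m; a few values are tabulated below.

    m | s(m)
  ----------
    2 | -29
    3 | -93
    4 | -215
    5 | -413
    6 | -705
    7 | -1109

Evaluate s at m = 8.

-1643

First differences: -64, -122, -198, -292, -404. Second differences: -58, -76, -94, -112. Third differences: -18, -18, -18.
Level-3 differences are constant, so s has degree 3.
Fitting a degree-3 polynomial gives s(m) = -3m³ - 2m² + 3m - 3.
Then s(8) = -1643.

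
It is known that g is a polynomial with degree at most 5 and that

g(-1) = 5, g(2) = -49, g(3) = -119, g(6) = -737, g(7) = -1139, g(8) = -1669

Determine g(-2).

Write g(n) = an^5 + bn^4 + cn³ + dn² + en + p; the 6 given values yield a linear system in the 6 coefficients.
Solving, the top 2 coefficients vanish, and g(n) = -3n³ - n² - 8n - 5.
Then g(-2) = 31.

31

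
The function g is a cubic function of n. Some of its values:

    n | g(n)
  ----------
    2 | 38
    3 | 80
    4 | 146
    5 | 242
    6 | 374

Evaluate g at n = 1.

14

First differences: 42, 66, 96, 132. Second differences: 24, 30, 36. Third differences: 6, 6.
Level-3 differences are constant, so g has degree 3.
Fitting a degree-3 polynomial gives g(n) = n³ + 3n² + 8n + 2.
Then g(1) = 14.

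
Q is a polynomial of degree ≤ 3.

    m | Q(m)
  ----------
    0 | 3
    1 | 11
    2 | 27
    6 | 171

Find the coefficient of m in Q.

Write Q(m) = am³ + bm² + cm + d; the 4 given values yield a linear system in the 4 coefficients.
Solving, the leading coefficient vanishes, and Q(m) = 4m² + 4m + 3.
The coefficient of m is 4.

4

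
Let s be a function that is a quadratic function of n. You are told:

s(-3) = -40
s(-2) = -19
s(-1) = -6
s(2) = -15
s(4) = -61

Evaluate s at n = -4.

-69

Write s(n) = an² + bn + c; the 5 given values yield a linear system in the 3 coefficients.
Solving, s(n) = -4n² + n - 1.
Then s(-4) = -69.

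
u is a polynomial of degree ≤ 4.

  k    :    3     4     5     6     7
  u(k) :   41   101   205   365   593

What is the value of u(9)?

First differences: 60, 104, 160, 228. Second differences: 44, 56, 68. Third differences: 12, 12.
Level-3 differences are constant, so u has degree 3.
Fitting a degree-3 polynomial gives u(k) = 2k³ - 2k² + 5.
Then u(9) = 1301.

1301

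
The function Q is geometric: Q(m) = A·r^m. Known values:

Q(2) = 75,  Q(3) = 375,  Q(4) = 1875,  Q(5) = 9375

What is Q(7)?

Consecutive ratio: 375/75 = 5, and 1875/375 = 5, so r = 5.
Then A·5^2 = 75 gives A = 3, and Q(m) = 3·5^m.
Q(7) = 3·5^7 = 234375.

234375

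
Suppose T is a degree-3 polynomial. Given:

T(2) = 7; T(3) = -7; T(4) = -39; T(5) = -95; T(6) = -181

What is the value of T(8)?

-467

Write T(k) = ak³ + bk² + ck + d; the 5 given values yield a linear system in the 4 coefficients.
Solving, T(k) = -k³ + 5k + 5.
Then T(8) = -467.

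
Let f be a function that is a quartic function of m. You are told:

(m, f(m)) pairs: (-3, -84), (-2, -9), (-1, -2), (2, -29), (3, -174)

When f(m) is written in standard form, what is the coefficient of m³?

Write f(m) = am^4 + bm³ + cm² + dm + e; the 5 given values yield a linear system in the 5 coefficients.
Solving, f(m) = -2m^4 - 2m³ + 4m² + 3m - 3.
The coefficient of m³ is -2.

-2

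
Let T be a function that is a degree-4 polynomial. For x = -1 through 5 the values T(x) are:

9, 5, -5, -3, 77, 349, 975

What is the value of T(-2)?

Write T(x) = ax^4 + bx³ + cx² + dx + e; the 7 given values yield a linear system in the 5 coefficients.
Solving, T(x) = 2x^4 - x³ - 5x² - 6x + 5.
Then T(-2) = 37.

37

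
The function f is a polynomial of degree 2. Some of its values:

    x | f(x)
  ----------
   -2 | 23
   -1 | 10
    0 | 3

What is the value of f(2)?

Write f(x) = ax² + bx + c; the 3 given values yield a linear system in the 3 coefficients.
Solving, f(x) = 3x² - 4x + 3.
Then f(2) = 7.

7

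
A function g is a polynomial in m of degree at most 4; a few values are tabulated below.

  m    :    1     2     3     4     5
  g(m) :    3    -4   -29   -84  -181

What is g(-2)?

First differences: -7, -25, -55, -97. Second differences: -18, -30, -42. Third differences: -12, -12.
Level-3 differences are constant, so g has degree 3.
Fitting a degree-3 polynomial gives g(m) = -2m³ + 3m² - 2m + 4.
Then g(-2) = 36.

36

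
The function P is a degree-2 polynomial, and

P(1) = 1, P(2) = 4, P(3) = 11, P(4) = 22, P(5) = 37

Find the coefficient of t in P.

First differences: 3, 7, 11, 15. Second differences: 4, 4, 4.
Level-2 differences are constant, so P has degree 2.
Fitting a degree-2 polynomial gives P(t) = 2t² - 3t + 2.
The coefficient of t is -3.

-3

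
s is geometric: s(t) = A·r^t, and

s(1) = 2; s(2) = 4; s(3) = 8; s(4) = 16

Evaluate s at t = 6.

Consecutive ratio: 4/2 = 2, and 8/4 = 2, so r = 2.
Then A·2^1 = 2 gives A = 1, and s(t) = 1·2^t.
s(6) = 1·2^6 = 64.

64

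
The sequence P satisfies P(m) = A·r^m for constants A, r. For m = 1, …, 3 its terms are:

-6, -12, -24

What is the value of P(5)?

Consecutive ratio: -12/(-6) = 2, and -24/(-12) = 2, so r = 2.
Then A·2^1 = -6 gives A = -3, and P(m) = -3·2^m.
P(5) = -3·2^5 = -96.

-96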